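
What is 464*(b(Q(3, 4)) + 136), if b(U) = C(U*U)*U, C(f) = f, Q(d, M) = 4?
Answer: 92800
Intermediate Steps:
b(U) = U³ (b(U) = (U*U)*U = U²*U = U³)
464*(b(Q(3, 4)) + 136) = 464*(4³ + 136) = 464*(64 + 136) = 464*200 = 92800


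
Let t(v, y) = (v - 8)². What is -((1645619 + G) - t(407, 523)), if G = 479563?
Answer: -1965981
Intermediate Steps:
t(v, y) = (-8 + v)²
-((1645619 + G) - t(407, 523)) = -((1645619 + 479563) - (-8 + 407)²) = -(2125182 - 1*399²) = -(2125182 - 1*159201) = -(2125182 - 159201) = -1*1965981 = -1965981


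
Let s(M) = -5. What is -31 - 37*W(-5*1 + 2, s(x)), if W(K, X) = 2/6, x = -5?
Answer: -130/3 ≈ -43.333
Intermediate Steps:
W(K, X) = ⅓ (W(K, X) = 2*(⅙) = ⅓)
-31 - 37*W(-5*1 + 2, s(x)) = -31 - 37*⅓ = -31 - 37/3 = -130/3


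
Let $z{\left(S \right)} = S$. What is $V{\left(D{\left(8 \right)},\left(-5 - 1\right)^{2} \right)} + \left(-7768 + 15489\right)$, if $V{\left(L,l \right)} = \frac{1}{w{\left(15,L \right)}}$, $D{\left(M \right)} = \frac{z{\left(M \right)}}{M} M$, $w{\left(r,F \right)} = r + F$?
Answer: $\frac{177584}{23} \approx 7721.0$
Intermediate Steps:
$w{\left(r,F \right)} = F + r$
$D{\left(M \right)} = M$ ($D{\left(M \right)} = \frac{M}{M} M = 1 M = M$)
$V{\left(L,l \right)} = \frac{1}{15 + L}$ ($V{\left(L,l \right)} = \frac{1}{L + 15} = \frac{1}{15 + L}$)
$V{\left(D{\left(8 \right)},\left(-5 - 1\right)^{2} \right)} + \left(-7768 + 15489\right) = \frac{1}{15 + 8} + \left(-7768 + 15489\right) = \frac{1}{23} + 7721 = \frac{177584}{23}$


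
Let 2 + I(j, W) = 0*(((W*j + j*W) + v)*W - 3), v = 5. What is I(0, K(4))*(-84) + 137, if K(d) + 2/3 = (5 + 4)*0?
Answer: 305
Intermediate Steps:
K(d) = -2/3 (K(d) = -2/3 + (5 + 4)*0 = -2/3 + 9*0 = -2/3 + 0 = -2/3)
I(j, W) = -2 (I(j, W) = -2 + 0*(((W*j + j*W) + 5)*W - 3) = -2 + 0*(((W*j + W*j) + 5)*W - 3) = -2 + 0*((2*W*j + 5)*W - 3) = -2 + 0*((5 + 2*W*j)*W - 3) = -2 + 0*(W*(5 + 2*W*j) - 3) = -2 + 0*(-3 + W*(5 + 2*W*j)) = -2 + 0 = -2)
I(0, K(4))*(-84) + 137 = -2*(-84) + 137 = 168 + 137 = 305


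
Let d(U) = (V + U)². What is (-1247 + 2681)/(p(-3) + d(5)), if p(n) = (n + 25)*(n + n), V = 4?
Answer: -478/17 ≈ -28.118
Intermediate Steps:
d(U) = (4 + U)²
p(n) = 2*n*(25 + n) (p(n) = (25 + n)*(2*n) = 2*n*(25 + n))
(-1247 + 2681)/(p(-3) + d(5)) = (-1247 + 2681)/(2*(-3)*(25 - 3) + (4 + 5)²) = 1434/(2*(-3)*22 + 9²) = 1434/(-132 + 81) = 1434/(-51) = 1434*(-1/51) = -478/17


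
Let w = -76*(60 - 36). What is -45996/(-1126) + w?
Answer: -1003914/563 ≈ -1783.2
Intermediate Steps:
w = -1824 (w = -76*24 = -1824)
-45996/(-1126) + w = -45996/(-1126) - 1824 = -45996*(-1/1126) - 1824 = 22998/563 - 1824 = -1003914/563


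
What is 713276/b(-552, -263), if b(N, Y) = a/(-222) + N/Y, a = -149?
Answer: 41645332536/161731 ≈ 2.5750e+5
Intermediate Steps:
b(N, Y) = 149/222 + N/Y (b(N, Y) = -149/(-222) + N/Y = -149*(-1/222) + N/Y = 149/222 + N/Y)
713276/b(-552, -263) = 713276/(149/222 - 552/(-263)) = 713276/(149/222 - 552*(-1/263)) = 713276/(149/222 + 552/263) = 713276/(161731/58386) = 713276*(58386/161731) = 41645332536/161731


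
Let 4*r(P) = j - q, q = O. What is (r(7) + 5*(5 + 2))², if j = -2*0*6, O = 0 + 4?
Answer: 1156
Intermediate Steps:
O = 4
q = 4
j = 0 (j = 0*6 = 0)
r(P) = -1 (r(P) = (0 - 1*4)/4 = (0 - 4)/4 = (¼)*(-4) = -1)
(r(7) + 5*(5 + 2))² = (-1 + 5*(5 + 2))² = (-1 + 5*7)² = (-1 + 35)² = 34² = 1156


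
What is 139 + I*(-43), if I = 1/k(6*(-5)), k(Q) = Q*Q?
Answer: 125057/900 ≈ 138.95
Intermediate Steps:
k(Q) = Q²
I = 1/900 (I = 1/((6*(-5))²) = 1/((-30)²) = 1/900 ≈ 0.0011111)
139 + I*(-43) = 139 + (1/900)*(-43) = 139 - 43/900 = 125057/900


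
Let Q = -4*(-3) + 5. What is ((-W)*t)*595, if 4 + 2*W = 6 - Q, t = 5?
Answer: 44625/2 ≈ 22313.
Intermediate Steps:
Q = 17 (Q = 12 + 5 = 17)
W = -15/2 (W = -2 + (6 - 1*17)/2 = -2 + (6 - 17)/2 = -2 + (½)*(-11) = -2 - 11/2 = -15/2 ≈ -7.5000)
((-W)*t)*595 = (-1*(-15/2)*5)*595 = ((15/2)*5)*595 = (75/2)*595 = 44625/2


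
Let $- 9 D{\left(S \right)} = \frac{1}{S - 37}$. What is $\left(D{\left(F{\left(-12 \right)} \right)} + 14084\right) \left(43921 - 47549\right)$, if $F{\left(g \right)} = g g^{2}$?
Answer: $- \frac{811671909148}{15885} \approx -5.1097 \cdot 10^{7}$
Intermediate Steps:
$F{\left(g \right)} = g^{3}$
$D{\left(S \right)} = - \frac{1}{9 \left(-37 + S\right)}$ ($D{\left(S \right)} = - \frac{1}{9 \left(S - 37\right)} = - \frac{1}{9 \left(-37 + S\right)}$)
$\left(D{\left(F{\left(-12 \right)} \right)} + 14084\right) \left(43921 - 47549\right) = \left(- \frac{1}{-333 + 9 \left(-12\right)^{3}} + 14084\right) \left(43921 - 47549\right) = \left(- \frac{1}{-333 + 9 \left(-1728\right)} + 14084\right) \left(-3628\right) = \left(- \frac{1}{-333 - 15552} + 14084\right) \left(-3628\right) = \left(- \frac{1}{-15885} + 14084\right) \left(-3628\right) = \left(\left(-1\right) \left(- \frac{1}{15885}\right) + 14084\right) \left(-3628\right) = \left(\frac{1}{15885} + 14084\right) \left(-3628\right) = \frac{223724341}{15885} \left(-3628\right) = - \frac{811671909148}{15885}$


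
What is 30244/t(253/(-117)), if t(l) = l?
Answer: -3538548/253 ≈ -13986.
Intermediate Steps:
30244/t(253/(-117)) = 30244/((253/(-117))) = 30244/((253*(-1/117))) = 30244/(-253/117) = 30244*(-117/253) = -3538548/253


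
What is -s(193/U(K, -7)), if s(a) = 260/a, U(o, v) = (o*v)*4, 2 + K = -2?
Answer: -29120/193 ≈ -150.88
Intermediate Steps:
K = -4 (K = -2 - 2 = -4)
U(o, v) = 4*o*v
-s(193/U(K, -7)) = -260/(193/((4*(-4)*(-7)))) = -260/(193/112) = -260/(193*(1/112)) = -260/193/112 = -260*112/193 = -1*29120/193 = -29120/193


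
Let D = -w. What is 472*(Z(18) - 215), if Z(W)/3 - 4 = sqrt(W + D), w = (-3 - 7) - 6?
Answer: -95816 + 1416*sqrt(34) ≈ -87559.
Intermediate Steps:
w = -16 (w = -10 - 6 = -16)
D = 16 (D = -1*(-16) = 16)
Z(W) = 12 + 3*sqrt(16 + W) (Z(W) = 12 + 3*sqrt(W + 16) = 12 + 3*sqrt(16 + W))
472*(Z(18) - 215) = 472*((12 + 3*sqrt(16 + 18)) - 215) = 472*((12 + 3*sqrt(34)) - 215) = 472*(-203 + 3*sqrt(34)) = -95816 + 1416*sqrt(34)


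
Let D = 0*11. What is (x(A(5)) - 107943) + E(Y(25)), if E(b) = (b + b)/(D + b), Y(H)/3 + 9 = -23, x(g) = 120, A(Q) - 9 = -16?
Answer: -107821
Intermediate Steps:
A(Q) = -7 (A(Q) = 9 - 16 = -7)
D = 0
Y(H) = -96 (Y(H) = -27 + 3*(-23) = -27 - 69 = -96)
E(b) = 2 (E(b) = (b + b)/(0 + b) = (2*b)/b = 2)
(x(A(5)) - 107943) + E(Y(25)) = (120 - 107943) + 2 = -107823 + 2 = -107821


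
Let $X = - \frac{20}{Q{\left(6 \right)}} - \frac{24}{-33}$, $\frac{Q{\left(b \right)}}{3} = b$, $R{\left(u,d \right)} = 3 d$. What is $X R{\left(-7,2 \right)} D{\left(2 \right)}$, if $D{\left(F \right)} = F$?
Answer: $- \frac{152}{33} \approx -4.6061$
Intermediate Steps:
$Q{\left(b \right)} = 3 b$
$X = - \frac{38}{99}$ ($X = - \frac{20}{3 \cdot 6} - \frac{24}{-33} = - \frac{20}{18} - - \frac{8}{11} = \left(-20\right) \frac{1}{18} + \frac{8}{11} = - \frac{10}{9} + \frac{8}{11} = - \frac{38}{99} \approx -0.38384$)
$X R{\left(-7,2 \right)} D{\left(2 \right)} = - \frac{38 \cdot 3 \cdot 2}{99} \cdot 2 = \left(- \frac{38}{99}\right) 6 \cdot 2 = \left(- \frac{76}{33}\right) 2 = - \frac{152}{33}$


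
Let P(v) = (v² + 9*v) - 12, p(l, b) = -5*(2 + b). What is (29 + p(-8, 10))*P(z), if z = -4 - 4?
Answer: 620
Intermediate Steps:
z = -8
p(l, b) = -10 - 5*b
P(v) = -12 + v² + 9*v
(29 + p(-8, 10))*P(z) = (29 + (-10 - 5*10))*(-12 + (-8)² + 9*(-8)) = (29 + (-10 - 50))*(-12 + 64 - 72) = (29 - 60)*(-20) = -31*(-20) = 620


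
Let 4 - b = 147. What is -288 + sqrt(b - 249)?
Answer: -288 + 14*I*sqrt(2) ≈ -288.0 + 19.799*I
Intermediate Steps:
b = -143 (b = 4 - 1*147 = 4 - 147 = -143)
-288 + sqrt(b - 249) = -288 + sqrt(-143 - 249) = -288 + sqrt(-392) = -288 + 14*I*sqrt(2)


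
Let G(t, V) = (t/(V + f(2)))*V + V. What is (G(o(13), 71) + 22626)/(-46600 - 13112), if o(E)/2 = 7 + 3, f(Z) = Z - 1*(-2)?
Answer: -340739/895680 ≈ -0.38042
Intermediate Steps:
f(Z) = 2 + Z (f(Z) = Z + 2 = 2 + Z)
o(E) = 20 (o(E) = 2*(7 + 3) = 2*10 = 20)
G(t, V) = V + V*t/(4 + V) (G(t, V) = (t/(V + (2 + 2)))*V + V = (t/(V + 4))*V + V = (t/(4 + V))*V + V = V*t/(4 + V) + V = V + V*t/(4 + V))
(G(o(13), 71) + 22626)/(-46600 - 13112) = (71*(4 + 71 + 20)/(4 + 71) + 22626)/(-46600 - 13112) = (71*95/75 + 22626)/(-59712) = (71*(1/75)*95 + 22626)*(-1/59712) = (1349/15 + 22626)*(-1/59712) = (340739/15)*(-1/59712) = -340739/895680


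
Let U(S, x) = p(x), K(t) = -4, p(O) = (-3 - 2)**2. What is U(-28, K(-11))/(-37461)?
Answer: -25/37461 ≈ -0.00066736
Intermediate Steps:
p(O) = 25 (p(O) = (-5)**2 = 25)
U(S, x) = 25
U(-28, K(-11))/(-37461) = 25/(-37461) = 25*(-1/37461) = -25/37461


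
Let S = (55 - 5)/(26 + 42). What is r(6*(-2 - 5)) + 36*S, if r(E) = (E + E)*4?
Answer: -5262/17 ≈ -309.53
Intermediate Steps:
S = 25/34 (S = 50/68 = 50*(1/68) = 25/34 ≈ 0.73529)
r(E) = 8*E (r(E) = (2*E)*4 = 8*E)
r(6*(-2 - 5)) + 36*S = 8*(6*(-2 - 5)) + 36*(25/34) = 8*(6*(-7)) + 450/17 = 8*(-42) + 450/17 = -336 + 450/17 = -5262/17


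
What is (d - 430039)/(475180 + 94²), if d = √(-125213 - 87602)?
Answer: -430039/484016 + I*√212815/484016 ≈ -0.88848 + 0.00095311*I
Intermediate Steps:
d = I*√212815 (d = √(-212815) = I*√212815 ≈ 461.32*I)
(d - 430039)/(475180 + 94²) = (I*√212815 - 430039)/(475180 + 94²) = (-430039 + I*√212815)/(475180 + 8836) = (-430039 + I*√212815)/484016 = (-430039 + I*√212815)*(1/484016) = -430039/484016 + I*√212815/484016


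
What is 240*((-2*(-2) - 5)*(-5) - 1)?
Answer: 960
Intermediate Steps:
240*((-2*(-2) - 5)*(-5) - 1) = 240*((4 - 5)*(-5) - 1) = 240*(-1*(-5) - 1) = 240*(5 - 1) = 240*4 = 960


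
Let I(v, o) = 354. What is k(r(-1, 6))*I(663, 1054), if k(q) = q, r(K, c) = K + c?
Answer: 1770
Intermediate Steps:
k(r(-1, 6))*I(663, 1054) = (-1 + 6)*354 = 5*354 = 1770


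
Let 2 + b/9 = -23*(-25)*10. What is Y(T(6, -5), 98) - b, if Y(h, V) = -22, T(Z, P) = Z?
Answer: -51754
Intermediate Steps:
b = 51732 (b = -18 + 9*(-23*(-25)*10) = -18 + 9*(575*10) = -18 + 9*5750 = -18 + 51750 = 51732)
Y(T(6, -5), 98) - b = -22 - 1*51732 = -22 - 51732 = -51754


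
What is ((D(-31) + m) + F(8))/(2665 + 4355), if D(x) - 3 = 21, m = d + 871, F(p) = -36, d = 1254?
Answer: 2113/7020 ≈ 0.30100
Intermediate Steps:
m = 2125 (m = 1254 + 871 = 2125)
D(x) = 24 (D(x) = 3 + 21 = 24)
((D(-31) + m) + F(8))/(2665 + 4355) = ((24 + 2125) - 36)/(2665 + 4355) = (2149 - 36)/7020 = 2113*(1/7020) = 2113/7020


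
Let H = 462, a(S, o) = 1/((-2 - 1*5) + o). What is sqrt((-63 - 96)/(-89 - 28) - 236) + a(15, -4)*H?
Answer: -42 + I*sqrt(356889)/39 ≈ -42.0 + 15.318*I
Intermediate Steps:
a(S, o) = 1/(-7 + o) (a(S, o) = 1/((-2 - 5) + o) = 1/(-7 + o))
sqrt((-63 - 96)/(-89 - 28) - 236) + a(15, -4)*H = sqrt((-63 - 96)/(-89 - 28) - 236) + 462/(-7 - 4) = sqrt(-159/(-117) - 236) + 462/(-11) = sqrt(-159*(-1/117) - 236) - 1/11*462 = sqrt(53/39 - 236) - 42 = sqrt(-9151/39) - 42 = I*sqrt(356889)/39 - 42 = -42 + I*sqrt(356889)/39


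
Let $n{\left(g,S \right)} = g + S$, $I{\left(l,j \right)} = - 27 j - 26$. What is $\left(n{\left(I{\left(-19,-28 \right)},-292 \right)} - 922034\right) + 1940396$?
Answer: $1018800$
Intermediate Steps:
$I{\left(l,j \right)} = -26 - 27 j$
$n{\left(g,S \right)} = S + g$
$\left(n{\left(I{\left(-19,-28 \right)},-292 \right)} - 922034\right) + 1940396 = \left(\left(-292 - -730\right) - 922034\right) + 1940396 = \left(\left(-292 + \left(-26 + 756\right)\right) - 922034\right) + 1940396 = \left(\left(-292 + 730\right) - 922034\right) + 1940396 = \left(438 - 922034\right) + 1940396 = -921596 + 1940396 = 1018800$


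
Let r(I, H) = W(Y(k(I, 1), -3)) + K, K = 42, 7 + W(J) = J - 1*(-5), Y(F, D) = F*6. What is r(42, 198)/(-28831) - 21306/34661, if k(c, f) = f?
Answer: -55987972/90846481 ≈ -0.61629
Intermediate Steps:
Y(F, D) = 6*F
W(J) = -2 + J (W(J) = -7 + (J - 1*(-5)) = -7 + (J + 5) = -7 + (5 + J) = -2 + J)
r(I, H) = 46 (r(I, H) = (-2 + 6*1) + 42 = (-2 + 6) + 42 = 4 + 42 = 46)
r(42, 198)/(-28831) - 21306/34661 = 46/(-28831) - 21306/34661 = 46*(-1/28831) - 21306*1/34661 = -46/28831 - 21306/34661 = -55987972/90846481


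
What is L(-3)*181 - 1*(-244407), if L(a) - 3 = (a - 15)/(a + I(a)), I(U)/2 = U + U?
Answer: 1225836/5 ≈ 2.4517e+5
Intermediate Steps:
I(U) = 4*U (I(U) = 2*(U + U) = 2*(2*U) = 4*U)
L(a) = 3 + (-15 + a)/(5*a) (L(a) = 3 + (a - 15)/(a + 4*a) = 3 + (-15 + a)/((5*a)) = 3 + (-15 + a)*(1/(5*a)) = 3 + (-15 + a)/(5*a))
L(-3)*181 - 1*(-244407) = (16/5 - 3/(-3))*181 - 1*(-244407) = (16/5 - 3*(-1/3))*181 + 244407 = (16/5 + 1)*181 + 244407 = (21/5)*181 + 244407 = 3801/5 + 244407 = 1225836/5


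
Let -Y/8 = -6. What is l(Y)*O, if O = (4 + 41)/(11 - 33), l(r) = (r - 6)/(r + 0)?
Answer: -315/176 ≈ -1.7898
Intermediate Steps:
Y = 48 (Y = -8*(-6) = 48)
l(r) = (-6 + r)/r
O = -45/22 (O = 45/(-22) = 45*(-1/22) = -45/22 ≈ -2.0455)
l(Y)*O = ((-6 + 48)/48)*(-45/22) = ((1/48)*42)*(-45/22) = (7/8)*(-45/22) = -315/176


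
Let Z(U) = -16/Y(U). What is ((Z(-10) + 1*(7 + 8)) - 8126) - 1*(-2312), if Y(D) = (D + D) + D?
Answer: -86977/15 ≈ -5798.5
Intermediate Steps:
Y(D) = 3*D (Y(D) = 2*D + D = 3*D)
Z(U) = -16/(3*U) (Z(U) = -16*1/(3*U) = -16/(3*U))
((Z(-10) + 1*(7 + 8)) - 8126) - 1*(-2312) = ((-16/3/(-10) + 1*(7 + 8)) - 8126) - 1*(-2312) = ((-16/3*(-⅒) + 1*15) - 8126) + 2312 = ((8/15 + 15) - 8126) + 2312 = (233/15 - 8126) + 2312 = -121657/15 + 2312 = -86977/15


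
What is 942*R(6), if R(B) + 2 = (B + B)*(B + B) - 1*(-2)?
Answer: 135648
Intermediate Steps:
R(B) = 4*B**2 (R(B) = -2 + ((B + B)*(B + B) - 1*(-2)) = -2 + ((2*B)*(2*B) + 2) = -2 + (4*B**2 + 2) = -2 + (2 + 4*B**2) = 4*B**2)
942*R(6) = 942*(4*6**2) = 942*(4*36) = 942*144 = 135648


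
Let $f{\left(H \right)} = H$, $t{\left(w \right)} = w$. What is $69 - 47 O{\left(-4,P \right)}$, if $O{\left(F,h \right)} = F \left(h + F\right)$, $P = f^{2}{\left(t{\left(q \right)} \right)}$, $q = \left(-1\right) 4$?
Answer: $2325$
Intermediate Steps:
$q = -4$
$P = 16$ ($P = \left(-4\right)^{2} = 16$)
$O{\left(F,h \right)} = F \left(F + h\right)$
$69 - 47 O{\left(-4,P \right)} = 69 - 47 \left(- 4 \left(-4 + 16\right)\right) = 69 - 47 \left(\left(-4\right) 12\right) = 69 - -2256 = 69 + 2256 = 2325$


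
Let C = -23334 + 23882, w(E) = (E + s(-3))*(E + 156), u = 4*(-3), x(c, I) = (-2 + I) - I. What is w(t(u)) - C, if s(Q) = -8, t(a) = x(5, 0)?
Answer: -2088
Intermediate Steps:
x(c, I) = -2
u = -12
t(a) = -2
w(E) = (-8 + E)*(156 + E) (w(E) = (E - 8)*(E + 156) = (-8 + E)*(156 + E))
C = 548
w(t(u)) - C = (-1248 + (-2)² + 148*(-2)) - 1*548 = (-1248 + 4 - 296) - 548 = -1540 - 548 = -2088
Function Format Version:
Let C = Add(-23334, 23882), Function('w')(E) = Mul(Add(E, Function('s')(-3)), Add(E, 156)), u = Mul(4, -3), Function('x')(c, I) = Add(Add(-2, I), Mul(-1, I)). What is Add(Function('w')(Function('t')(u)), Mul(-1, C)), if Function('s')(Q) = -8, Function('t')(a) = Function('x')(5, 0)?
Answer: -2088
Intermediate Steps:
Function('x')(c, I) = -2
u = -12
Function('t')(a) = -2
Function('w')(E) = Mul(Add(-8, E), Add(156, E)) (Function('w')(E) = Mul(Add(E, -8), Add(E, 156)) = Mul(Add(-8, E), Add(156, E)))
C = 548
Add(Function('w')(Function('t')(u)), Mul(-1, C)) = Add(Add(-1248, Pow(-2, 2), Mul(148, -2)), Mul(-1, 548)) = Add(Add(-1248, 4, -296), -548) = Add(-1540, -548) = -2088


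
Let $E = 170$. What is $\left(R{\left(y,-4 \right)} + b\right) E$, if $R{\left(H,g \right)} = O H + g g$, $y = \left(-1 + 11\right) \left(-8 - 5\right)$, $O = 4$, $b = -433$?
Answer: $-159290$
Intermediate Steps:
$y = -130$ ($y = 10 \left(-13\right) = -130$)
$R{\left(H,g \right)} = g^{2} + 4 H$ ($R{\left(H,g \right)} = 4 H + g g = 4 H + g^{2} = g^{2} + 4 H$)
$\left(R{\left(y,-4 \right)} + b\right) E = \left(\left(\left(-4\right)^{2} + 4 \left(-130\right)\right) - 433\right) 170 = \left(\left(16 - 520\right) - 433\right) 170 = \left(-504 - 433\right) 170 = \left(-937\right) 170 = -159290$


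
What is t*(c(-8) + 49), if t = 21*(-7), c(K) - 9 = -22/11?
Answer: -8232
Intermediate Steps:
c(K) = 7 (c(K) = 9 - 22/11 = 9 - 22*1/11 = 9 - 2 = 7)
t = -147
t*(c(-8) + 49) = -147*(7 + 49) = -147*56 = -8232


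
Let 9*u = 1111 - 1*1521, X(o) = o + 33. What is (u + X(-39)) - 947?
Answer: -8987/9 ≈ -998.56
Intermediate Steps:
X(o) = 33 + o
u = -410/9 (u = (1111 - 1*1521)/9 = (1111 - 1521)/9 = (⅑)*(-410) = -410/9 ≈ -45.556)
(u + X(-39)) - 947 = (-410/9 + (33 - 39)) - 947 = (-410/9 - 6) - 947 = -464/9 - 947 = -8987/9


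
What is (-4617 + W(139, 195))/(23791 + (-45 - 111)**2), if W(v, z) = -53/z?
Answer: -900368/9384765 ≈ -0.095939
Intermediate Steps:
(-4617 + W(139, 195))/(23791 + (-45 - 111)**2) = (-4617 - 53/195)/(23791 + (-45 - 111)**2) = (-4617 - 53*1/195)/(23791 + (-156)**2) = (-4617 - 53/195)/(23791 + 24336) = -900368/195/48127 = -900368/195*1/48127 = -900368/9384765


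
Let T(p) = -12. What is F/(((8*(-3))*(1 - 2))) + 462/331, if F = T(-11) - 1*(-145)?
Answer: 55111/7944 ≈ 6.9374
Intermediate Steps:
F = 133 (F = -12 - 1*(-145) = -12 + 145 = 133)
F/(((8*(-3))*(1 - 2))) + 462/331 = 133/(((8*(-3))*(1 - 2))) + 462/331 = 133/((-24*(-1))) + 462*(1/331) = 133/24 + 462/331 = 55111/7944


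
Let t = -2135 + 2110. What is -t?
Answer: 25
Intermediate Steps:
t = -25
-t = -1*(-25) = 25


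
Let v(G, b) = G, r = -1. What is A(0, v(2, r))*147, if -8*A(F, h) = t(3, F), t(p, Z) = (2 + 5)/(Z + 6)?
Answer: -343/16 ≈ -21.438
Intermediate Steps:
t(p, Z) = 7/(6 + Z)
A(F, h) = -7/(8*(6 + F))
A(0, v(2, r))*147 = -7/(48 + 8*0)*147 = -7/(48 + 0)*147 = -7/48*147 = -343/16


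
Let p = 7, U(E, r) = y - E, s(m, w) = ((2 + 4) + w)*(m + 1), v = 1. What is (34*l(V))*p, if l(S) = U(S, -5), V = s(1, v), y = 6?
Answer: -1904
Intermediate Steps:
s(m, w) = (1 + m)*(6 + w) (s(m, w) = (6 + w)*(1 + m) = (1 + m)*(6 + w))
V = 14 (V = 6 + 1 + 6*1 + 1*1 = 6 + 1 + 6 + 1 = 14)
U(E, r) = 6 - E
l(S) = 6 - S
(34*l(V))*p = (34*(6 - 1*14))*7 = (34*(6 - 14))*7 = (34*(-8))*7 = -272*7 = -1904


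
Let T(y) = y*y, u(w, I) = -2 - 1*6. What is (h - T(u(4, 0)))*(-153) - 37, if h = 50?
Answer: 2105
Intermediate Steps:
u(w, I) = -8 (u(w, I) = -2 - 6 = -8)
T(y) = y**2
(h - T(u(4, 0)))*(-153) - 37 = (50 - 1*(-8)**2)*(-153) - 37 = (50 - 1*64)*(-153) - 37 = (50 - 64)*(-153) - 37 = -14*(-153) - 37 = 2142 - 37 = 2105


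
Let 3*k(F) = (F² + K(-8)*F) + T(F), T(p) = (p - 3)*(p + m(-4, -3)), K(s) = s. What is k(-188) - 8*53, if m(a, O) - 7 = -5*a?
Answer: 22109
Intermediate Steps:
m(a, O) = 7 - 5*a
T(p) = (-3 + p)*(27 + p) (T(p) = (p - 3)*(p + (7 - 5*(-4))) = (-3 + p)*(p + (7 + 20)) = (-3 + p)*(p + 27) = (-3 + p)*(27 + p))
k(F) = -27 + 2*F²/3 + 16*F/3 (k(F) = ((F² - 8*F) + (-81 + F² + 24*F))/3 = (-81 + 2*F² + 16*F)/3 = -27 + 2*F²/3 + 16*F/3)
k(-188) - 8*53 = (-27 + (⅔)*(-188)² + (16/3)*(-188)) - 8*53 = (-27 + (⅔)*35344 - 3008/3) - 424 = (-27 + 70688/3 - 3008/3) - 424 = 22533 - 424 = 22109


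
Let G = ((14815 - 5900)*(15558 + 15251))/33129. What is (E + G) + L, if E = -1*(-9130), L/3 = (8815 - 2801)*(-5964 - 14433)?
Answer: -12190983456941/33129 ≈ -3.6799e+8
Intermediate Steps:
L = -368002674 (L = 3*((8815 - 2801)*(-5964 - 14433)) = 3*(6014*(-20397)) = 3*(-122667558) = -368002674)
E = 9130
G = 274662235/33129 (G = (8915*30809)*(1/33129) = 274662235*(1/33129) = 274662235/33129 ≈ 8290.7)
(E + G) + L = (9130 + 274662235/33129) - 368002674 = 577130005/33129 - 368002674 = -12190983456941/33129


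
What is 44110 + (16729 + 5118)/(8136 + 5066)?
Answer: 83194581/1886 ≈ 44112.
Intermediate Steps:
44110 + (16729 + 5118)/(8136 + 5066) = 44110 + 21847/13202 = 44110 + 21847*(1/13202) = 44110 + 3121/1886 = 83194581/1886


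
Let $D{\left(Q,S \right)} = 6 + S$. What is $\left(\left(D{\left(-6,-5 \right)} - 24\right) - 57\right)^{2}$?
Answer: $6400$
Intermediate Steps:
$\left(\left(D{\left(-6,-5 \right)} - 24\right) - 57\right)^{2} = \left(\left(\left(6 - 5\right) - 24\right) - 57\right)^{2} = \left(\left(1 - 24\right) - 57\right)^{2} = \left(-23 - 57\right)^{2} = \left(-80\right)^{2} = 6400$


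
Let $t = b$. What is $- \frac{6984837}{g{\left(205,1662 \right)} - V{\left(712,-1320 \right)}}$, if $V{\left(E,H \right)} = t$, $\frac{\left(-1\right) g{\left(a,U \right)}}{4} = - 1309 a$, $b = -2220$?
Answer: $- \frac{6984837}{1075600} \approx -6.4939$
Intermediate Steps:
$g{\left(a,U \right)} = 5236 a$ ($g{\left(a,U \right)} = - 4 \left(- 1309 a\right) = 5236 a$)
$t = -2220$
$V{\left(E,H \right)} = -2220$
$- \frac{6984837}{g{\left(205,1662 \right)} - V{\left(712,-1320 \right)}} = - \frac{6984837}{5236 \cdot 205 - -2220} = - \frac{6984837}{1073380 + 2220} = - \frac{6984837}{1075600}$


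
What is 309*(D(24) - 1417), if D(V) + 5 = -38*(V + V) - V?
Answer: -1010430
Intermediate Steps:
D(V) = -5 - 77*V (D(V) = -5 + (-38*(V + V) - V) = -5 + (-76*V - V) = -5 - 77*V)
309*(D(24) - 1417) = 309*((-5 - 77*24) - 1417) = 309*((-5 - 1848) - 1417) = 309*(-1853 - 1417) = 309*(-3270) = -1010430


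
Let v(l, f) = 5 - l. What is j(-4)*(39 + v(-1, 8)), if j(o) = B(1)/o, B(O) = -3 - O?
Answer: 45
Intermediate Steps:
j(o) = -4/o (j(o) = (-3 - 1*1)/o = (-3 - 1)/o = -4/o)
j(-4)*(39 + v(-1, 8)) = (-4/(-4))*(39 + (5 - 1*(-1))) = (-4*(-¼))*(39 + (5 + 1)) = 1*(39 + 6) = 1*45 = 45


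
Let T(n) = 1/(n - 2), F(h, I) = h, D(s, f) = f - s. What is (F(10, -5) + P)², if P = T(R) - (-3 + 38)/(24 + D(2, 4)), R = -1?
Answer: 421201/6084 ≈ 69.231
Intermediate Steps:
T(n) = 1/(-2 + n)
P = -131/78 (P = 1/(-2 - 1) - (-3 + 38)/(24 + (4 - 1*2)) = 1/(-3) - 35/(24 + (4 - 2)) = -⅓ - 35/(24 + 2) = -⅓ - 35/26 = -131/78 ≈ -1.6795)
(F(10, -5) + P)² = (10 - 131/78)² = (649/78)² = 421201/6084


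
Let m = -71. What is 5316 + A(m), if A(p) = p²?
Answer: 10357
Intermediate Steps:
5316 + A(m) = 5316 + (-71)² = 5316 + 5041 = 10357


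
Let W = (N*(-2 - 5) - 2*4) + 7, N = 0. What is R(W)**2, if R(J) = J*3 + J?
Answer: 16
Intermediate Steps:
W = -1 (W = (0*(-2 - 5) - 2*4) + 7 = (0*(-7) - 8) + 7 = (0 - 8) + 7 = -8 + 7 = -1)
R(J) = 4*J (R(J) = 3*J + J = 4*J)
R(W)**2 = (4*(-1))**2 = (-4)**2 = 16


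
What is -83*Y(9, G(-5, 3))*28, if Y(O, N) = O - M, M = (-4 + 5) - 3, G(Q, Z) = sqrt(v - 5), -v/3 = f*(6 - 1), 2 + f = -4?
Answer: -25564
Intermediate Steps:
f = -6 (f = -2 - 4 = -6)
v = 90 (v = -(-18)*(6 - 1) = -(-18)*5 = -3*(-30) = 90)
G(Q, Z) = sqrt(85) (G(Q, Z) = sqrt(90 - 5) = sqrt(85))
M = -2 (M = 1 - 3 = -2)
Y(O, N) = 2 + O (Y(O, N) = O - 1*(-2) = O + 2 = 2 + O)
-83*Y(9, G(-5, 3))*28 = -83*(2 + 9)*28 = -83*11*28 = -913*28 = -25564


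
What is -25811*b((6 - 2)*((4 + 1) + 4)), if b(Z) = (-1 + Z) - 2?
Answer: -851763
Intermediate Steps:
b(Z) = -3 + Z
-25811*b((6 - 2)*((4 + 1) + 4)) = -25811*(-3 + (6 - 2)*((4 + 1) + 4)) = -25811*(-3 + 4*(5 + 4)) = -25811*(-3 + 4*9) = -25811*(-3 + 36) = -25811*33 = -851763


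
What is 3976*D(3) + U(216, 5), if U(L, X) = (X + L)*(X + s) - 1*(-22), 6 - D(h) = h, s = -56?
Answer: 679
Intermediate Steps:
D(h) = 6 - h
U(L, X) = 22 + (-56 + X)*(L + X) (U(L, X) = (X + L)*(X - 56) - 1*(-22) = (L + X)*(-56 + X) + 22 = (-56 + X)*(L + X) + 22 = 22 + (-56 + X)*(L + X))
3976*D(3) + U(216, 5) = 3976*(6 - 1*3) + (22 + 5² - 56*216 - 56*5 + 216*5) = 3976*(6 - 3) + (22 + 25 - 12096 - 280 + 1080) = 3976*3 - 11249 = 11928 - 11249 = 679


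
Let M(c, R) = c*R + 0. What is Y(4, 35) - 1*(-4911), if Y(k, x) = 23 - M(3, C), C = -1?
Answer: 4937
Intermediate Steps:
M(c, R) = R*c (M(c, R) = R*c + 0 = R*c)
Y(k, x) = 26 (Y(k, x) = 23 - (-1)*3 = 23 - 1*(-3) = 23 + 3 = 26)
Y(4, 35) - 1*(-4911) = 26 - 1*(-4911) = 26 + 4911 = 4937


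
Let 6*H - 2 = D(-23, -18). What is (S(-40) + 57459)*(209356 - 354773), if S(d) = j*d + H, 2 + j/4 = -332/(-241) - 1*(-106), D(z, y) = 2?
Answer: -4268462864003/723 ≈ -5.9038e+9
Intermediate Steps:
H = 2/3 (H = 1/3 + (1/6)*2 = 1/3 + 1/3 = 2/3 ≈ 0.66667)
j = 101584/241 (j = -8 + 4*(-332/(-241) - 1*(-106)) = -8 + 4*(-332*(-1/241) + 106) = -8 + 4*(332/241 + 106) = -8 + 4*(25878/241) = -8 + 103512/241 = 101584/241 ≈ 421.51)
S(d) = 2/3 + 101584*d/241 (S(d) = 101584*d/241 + 2/3 = 2/3 + 101584*d/241)
(S(-40) + 57459)*(209356 - 354773) = ((2/3 + (101584/241)*(-40)) + 57459)*(209356 - 354773) = ((2/3 - 4063360/241) + 57459)*(-145417) = (-12189598/723 + 57459)*(-145417) = (29353259/723)*(-145417) = -4268462864003/723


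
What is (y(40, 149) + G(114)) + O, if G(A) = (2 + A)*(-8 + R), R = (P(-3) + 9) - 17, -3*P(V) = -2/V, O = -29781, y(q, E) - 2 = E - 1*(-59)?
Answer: -283075/9 ≈ -31453.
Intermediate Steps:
y(q, E) = 61 + E (y(q, E) = 2 + (E - 1*(-59)) = 2 + (E + 59) = 2 + (59 + E) = 61 + E)
P(V) = 2/(3*V) (P(V) = -(-2)/(3*V) = 2/(3*V))
R = -74/9 (R = ((⅔)/(-3) + 9) - 17 = ((⅔)*(-⅓) + 9) - 17 = (-2/9 + 9) - 17 = 79/9 - 17 = -74/9 ≈ -8.2222)
G(A) = -292/9 - 146*A/9 (G(A) = (2 + A)*(-8 - 74/9) = (2 + A)*(-146/9) = -292/9 - 146*A/9)
(y(40, 149) + G(114)) + O = ((61 + 149) + (-292/9 - 146/9*114)) - 29781 = (210 + (-292/9 - 5548/3)) - 29781 = (210 - 16936/9) - 29781 = -15046/9 - 29781 = -283075/9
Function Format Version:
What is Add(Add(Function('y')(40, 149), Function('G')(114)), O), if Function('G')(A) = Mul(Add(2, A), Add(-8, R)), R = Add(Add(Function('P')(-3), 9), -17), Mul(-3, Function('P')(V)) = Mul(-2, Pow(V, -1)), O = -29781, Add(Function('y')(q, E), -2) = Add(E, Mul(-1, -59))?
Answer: Rational(-283075, 9) ≈ -31453.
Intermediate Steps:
Function('y')(q, E) = Add(61, E) (Function('y')(q, E) = Add(2, Add(E, Mul(-1, -59))) = Add(2, Add(E, 59)) = Add(2, Add(59, E)) = Add(61, E))
Function('P')(V) = Mul(Rational(2, 3), Pow(V, -1)) (Function('P')(V) = Mul(Rational(-1, 3), Mul(-2, Pow(V, -1))) = Mul(Rational(2, 3), Pow(V, -1)))
R = Rational(-74, 9) (R = Add(Add(Mul(Rational(2, 3), Pow(-3, -1)), 9), -17) = Add(Add(Mul(Rational(2, 3), Rational(-1, 3)), 9), -17) = Add(Add(Rational(-2, 9), 9), -17) = Add(Rational(79, 9), -17) = Rational(-74, 9) ≈ -8.2222)
Function('G')(A) = Add(Rational(-292, 9), Mul(Rational(-146, 9), A)) (Function('G')(A) = Mul(Add(2, A), Add(-8, Rational(-74, 9))) = Mul(Add(2, A), Rational(-146, 9)) = Add(Rational(-292, 9), Mul(Rational(-146, 9), A)))
Add(Add(Function('y')(40, 149), Function('G')(114)), O) = Add(Add(Add(61, 149), Add(Rational(-292, 9), Mul(Rational(-146, 9), 114))), -29781) = Add(Add(210, Add(Rational(-292, 9), Rational(-5548, 3))), -29781) = Add(Add(210, Rational(-16936, 9)), -29781) = Add(Rational(-15046, 9), -29781) = Rational(-283075, 9)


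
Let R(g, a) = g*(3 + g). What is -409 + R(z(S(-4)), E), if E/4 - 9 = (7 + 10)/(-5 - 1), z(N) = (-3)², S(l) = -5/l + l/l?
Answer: -301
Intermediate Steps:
S(l) = 1 - 5/l (S(l) = -5/l + 1 = 1 - 5/l)
z(N) = 9
E = 74/3 (E = 36 + 4*((7 + 10)/(-5 - 1)) = 36 + 4*(17/(-6)) = 36 + 4*(17*(-⅙)) = 36 + 4*(-17/6) = 36 - 34/3 = 74/3 ≈ 24.667)
-409 + R(z(S(-4)), E) = -409 + 9*(3 + 9) = -409 + 9*12 = -409 + 108 = -301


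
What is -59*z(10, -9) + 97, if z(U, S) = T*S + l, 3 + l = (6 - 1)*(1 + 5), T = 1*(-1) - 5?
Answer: -4682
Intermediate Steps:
T = -6 (T = -1 - 5 = -6)
l = 27 (l = -3 + (6 - 1)*(1 + 5) = -3 + 5*6 = -3 + 30 = 27)
z(U, S) = 27 - 6*S (z(U, S) = -6*S + 27 = 27 - 6*S)
-59*z(10, -9) + 97 = -59*(27 - 6*(-9)) + 97 = -59*(27 + 54) + 97 = -59*81 + 97 = -4779 + 97 = -4682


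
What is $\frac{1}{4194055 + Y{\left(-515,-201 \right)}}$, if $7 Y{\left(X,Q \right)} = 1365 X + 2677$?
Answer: $\frac{7}{28658087} \approx 2.4426 \cdot 10^{-7}$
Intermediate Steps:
$Y{\left(X,Q \right)} = \frac{2677}{7} + 195 X$ ($Y{\left(X,Q \right)} = \frac{1365 X + 2677}{7} = \frac{2677 + 1365 X}{7} = \frac{2677}{7} + 195 X$)
$\frac{1}{4194055 + Y{\left(-515,-201 \right)}} = \frac{1}{4194055 + \left(\frac{2677}{7} + 195 \left(-515\right)\right)} = \frac{1}{4194055 + \left(\frac{2677}{7} - 100425\right)} = \frac{1}{4194055 - \frac{700298}{7}} = \frac{1}{\frac{28658087}{7}} = \frac{7}{28658087}$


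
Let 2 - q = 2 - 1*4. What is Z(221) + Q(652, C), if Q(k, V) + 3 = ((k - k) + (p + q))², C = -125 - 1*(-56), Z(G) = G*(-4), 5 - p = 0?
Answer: -806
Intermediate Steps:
q = 4 (q = 2 - (2 - 1*4) = 2 - (2 - 4) = 2 - 1*(-2) = 2 + 2 = 4)
p = 5 (p = 5 - 1*0 = 5 + 0 = 5)
Z(G) = -4*G
C = -69 (C = -125 + 56 = -69)
Q(k, V) = 78 (Q(k, V) = -3 + ((k - k) + (5 + 4))² = -3 + (0 + 9)² = -3 + 9² = -3 + 81 = 78)
Z(221) + Q(652, C) = -4*221 + 78 = -884 + 78 = -806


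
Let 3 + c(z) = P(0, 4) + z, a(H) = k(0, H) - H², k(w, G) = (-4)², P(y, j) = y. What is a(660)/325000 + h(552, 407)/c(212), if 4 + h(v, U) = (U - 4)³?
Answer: 2658928304743/8490625 ≈ 3.1316e+5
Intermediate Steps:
k(w, G) = 16
h(v, U) = -4 + (-4 + U)³ (h(v, U) = -4 + (U - 4)³ = -4 + (-4 + U)³)
a(H) = 16 - H²
c(z) = -3 + z (c(z) = -3 + (0 + z) = -3 + z)
a(660)/325000 + h(552, 407)/c(212) = (16 - 1*660²)/325000 + (-4 + (-4 + 407)³)/(-3 + 212) = (16 - 1*435600)*(1/325000) + (-4 + 403³)/209 = (16 - 435600)*(1/325000) + (-4 + 65450827)*(1/209) = -435584*1/325000 + 65450823*(1/209) = -54448/40625 + 65450823/209 = 2658928304743/8490625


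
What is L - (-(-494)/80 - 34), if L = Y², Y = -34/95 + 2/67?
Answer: 9053121837/324105800 ≈ 27.933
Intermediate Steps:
Y = -2088/6365 (Y = -34*1/95 + 2*(1/67) = -34/95 + 2/67 = -2088/6365 ≈ -0.32804)
L = 4359744/40513225 (L = (-2088/6365)² = 4359744/40513225 ≈ 0.10761)
L - (-(-494)/80 - 34) = 4359744/40513225 - (-(-494)/80 - 34) = 4359744/40513225 - (-26*(-19/80) - 34) = 4359744/40513225 - (247/40 - 34) = 4359744/40513225 - 1*(-1113/40) = 4359744/40513225 + 1113/40 = 9053121837/324105800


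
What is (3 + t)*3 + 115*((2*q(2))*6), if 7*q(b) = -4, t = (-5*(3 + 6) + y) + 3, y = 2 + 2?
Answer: -6255/7 ≈ -893.57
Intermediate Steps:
y = 4
t = -38 (t = (-5*(3 + 6) + 4) + 3 = (-5*9 + 4) + 3 = (-45 + 4) + 3 = -41 + 3 = -38)
q(b) = -4/7 (q(b) = (1/7)*(-4) = -4/7)
(3 + t)*3 + 115*((2*q(2))*6) = (3 - 38)*3 + 115*((2*(-4/7))*6) = -35*3 + 115*(-8/7*6) = -105 + 115*(-48/7) = -105 - 5520/7 = -6255/7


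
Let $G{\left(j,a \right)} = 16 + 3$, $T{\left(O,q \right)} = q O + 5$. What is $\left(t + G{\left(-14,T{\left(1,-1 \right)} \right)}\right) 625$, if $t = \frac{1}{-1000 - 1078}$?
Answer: $\frac{24675625}{2078} \approx 11875.0$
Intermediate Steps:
$T{\left(O,q \right)} = 5 + O q$ ($T{\left(O,q \right)} = O q + 5 = 5 + O q$)
$G{\left(j,a \right)} = 19$
$t = - \frac{1}{2078}$ ($t = \frac{1}{-2078} = - \frac{1}{2078} \approx -0.00048123$)
$\left(t + G{\left(-14,T{\left(1,-1 \right)} \right)}\right) 625 = \left(- \frac{1}{2078} + 19\right) 625 = \frac{39481}{2078} \cdot 625 = \frac{24675625}{2078}$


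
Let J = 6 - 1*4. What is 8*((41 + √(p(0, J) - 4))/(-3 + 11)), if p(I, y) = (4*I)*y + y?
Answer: 41 + I*√2 ≈ 41.0 + 1.4142*I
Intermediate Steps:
J = 2 (J = 6 - 4 = 2)
p(I, y) = y + 4*I*y (p(I, y) = 4*I*y + y = y + 4*I*y)
8*((41 + √(p(0, J) - 4))/(-3 + 11)) = 8*((41 + √(2*(1 + 4*0) - 4))/(-3 + 11)) = 8*((41 + √(2*(1 + 0) - 4))/8) = 8*((41 + √(2*1 - 4))*(⅛)) = 8*((41 + √(2 - 4))*(⅛)) = 8*((41 + √(-2))*(⅛)) = 8*((41 + I*√2)*(⅛)) = 8*(41/8 + I*√2/8) = 41 + I*√2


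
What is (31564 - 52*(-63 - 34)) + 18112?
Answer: 54720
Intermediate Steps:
(31564 - 52*(-63 - 34)) + 18112 = (31564 - 52*(-97)) + 18112 = (31564 + 5044) + 18112 = 36608 + 18112 = 54720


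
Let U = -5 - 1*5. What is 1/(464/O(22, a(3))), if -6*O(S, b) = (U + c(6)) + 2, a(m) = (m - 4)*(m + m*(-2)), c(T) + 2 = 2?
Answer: 1/348 ≈ 0.0028736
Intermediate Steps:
c(T) = 0 (c(T) = -2 + 2 = 0)
a(m) = -m*(-4 + m) (a(m) = (-4 + m)*(m - 2*m) = (-4 + m)*(-m) = -m*(-4 + m))
U = -10 (U = -5 - 5 = -10)
O(S, b) = 4/3 (O(S, b) = -((-10 + 0) + 2)/6 = -(-10 + 2)/6 = -1/6*(-8) = 4/3)
1/(464/O(22, a(3))) = 1/(464/(4/3)) = 1/(464*(3/4)) = 1/348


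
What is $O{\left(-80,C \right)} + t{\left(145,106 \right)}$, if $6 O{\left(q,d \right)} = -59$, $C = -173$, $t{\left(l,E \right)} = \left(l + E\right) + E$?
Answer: $\frac{2083}{6} \approx 347.17$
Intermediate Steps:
$t{\left(l,E \right)} = l + 2 E$ ($t{\left(l,E \right)} = \left(E + l\right) + E = l + 2 E$)
$O{\left(q,d \right)} = - \frac{59}{6}$ ($O{\left(q,d \right)} = \frac{1}{6} \left(-59\right) = - \frac{59}{6}$)
$O{\left(-80,C \right)} + t{\left(145,106 \right)} = - \frac{59}{6} + \left(145 + 2 \cdot 106\right) = - \frac{59}{6} + \left(145 + 212\right) = - \frac{59}{6} + 357 = \frac{2083}{6}$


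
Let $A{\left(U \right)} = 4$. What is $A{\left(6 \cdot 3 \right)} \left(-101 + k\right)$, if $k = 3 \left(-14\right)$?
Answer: $-572$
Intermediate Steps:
$k = -42$
$A{\left(6 \cdot 3 \right)} \left(-101 + k\right) = 4 \left(-101 - 42\right) = 4 \left(-143\right) = -572$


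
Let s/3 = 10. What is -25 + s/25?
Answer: -119/5 ≈ -23.800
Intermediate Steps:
s = 30 (s = 3*10 = 30)
-25 + s/25 = -25 + 30/25 = -25 + 30*(1/25) = -25 + 6/5 = -119/5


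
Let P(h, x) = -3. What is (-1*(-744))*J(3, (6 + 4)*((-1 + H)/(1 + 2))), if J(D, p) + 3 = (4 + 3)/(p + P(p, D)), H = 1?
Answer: -3968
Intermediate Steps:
J(D, p) = -3 + 7/(-3 + p) (J(D, p) = -3 + (4 + 3)/(p - 3) = -3 + 7/(-3 + p))
(-1*(-744))*J(3, (6 + 4)*((-1 + H)/(1 + 2))) = (-1*(-744))*((16 - 3*(6 + 4)*(-1 + 1)/(1 + 2))/(-3 + (6 + 4)*((-1 + 1)/(1 + 2)))) = 744*((16 - 30*0/3)/(-3 + 10*(0/3))) = 744*((16 - 30*0*(⅓))/(-3 + 10*(0*(⅓)))) = 744*((16 - 30*0)/(-3 + 10*0)) = 744*((16 - 3*0)/(-3 + 0)) = 744*((16 + 0)/(-3)) = 744*(-⅓*16) = 744*(-16/3) = -3968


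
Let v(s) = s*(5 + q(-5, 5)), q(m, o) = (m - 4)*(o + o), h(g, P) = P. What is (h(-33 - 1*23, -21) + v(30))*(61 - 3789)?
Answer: 9584688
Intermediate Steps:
q(m, o) = 2*o*(-4 + m) (q(m, o) = (-4 + m)*(2*o) = 2*o*(-4 + m))
v(s) = -85*s (v(s) = s*(5 + 2*5*(-4 - 5)) = s*(5 + 2*5*(-9)) = s*(5 - 90) = s*(-85) = -85*s)
(h(-33 - 1*23, -21) + v(30))*(61 - 3789) = (-21 - 85*30)*(61 - 3789) = (-21 - 2550)*(-3728) = -2571*(-3728) = 9584688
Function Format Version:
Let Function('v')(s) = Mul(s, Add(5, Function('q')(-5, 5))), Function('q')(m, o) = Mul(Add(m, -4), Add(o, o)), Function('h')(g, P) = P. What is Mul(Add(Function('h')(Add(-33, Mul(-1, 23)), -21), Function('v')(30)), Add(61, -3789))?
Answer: 9584688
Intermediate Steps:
Function('q')(m, o) = Mul(2, o, Add(-4, m)) (Function('q')(m, o) = Mul(Add(-4, m), Mul(2, o)) = Mul(2, o, Add(-4, m)))
Function('v')(s) = Mul(-85, s) (Function('v')(s) = Mul(s, Add(5, Mul(2, 5, Add(-4, -5)))) = Mul(s, Add(5, Mul(2, 5, -9))) = Mul(s, Add(5, -90)) = Mul(s, -85) = Mul(-85, s))
Mul(Add(Function('h')(Add(-33, Mul(-1, 23)), -21), Function('v')(30)), Add(61, -3789)) = Mul(Add(-21, Mul(-85, 30)), Add(61, -3789)) = Mul(Add(-21, -2550), -3728) = Mul(-2571, -3728) = 9584688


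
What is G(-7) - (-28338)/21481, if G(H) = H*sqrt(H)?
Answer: 28338/21481 - 7*I*sqrt(7) ≈ 1.3192 - 18.52*I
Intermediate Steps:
G(H) = H**(3/2)
G(-7) - (-28338)/21481 = (-7)**(3/2) - (-28338)/21481 = -7*I*sqrt(7) - (-28338)/21481 = -7*I*sqrt(7) - 1*(-28338/21481) = -7*I*sqrt(7) + 28338/21481 = 28338/21481 - 7*I*sqrt(7)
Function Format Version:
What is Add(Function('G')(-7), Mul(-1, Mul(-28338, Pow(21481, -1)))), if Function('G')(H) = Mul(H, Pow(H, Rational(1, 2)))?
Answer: Add(Rational(28338, 21481), Mul(-7, I, Pow(7, Rational(1, 2)))) ≈ Add(1.3192, Mul(-18.520, I))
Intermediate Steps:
Function('G')(H) = Pow(H, Rational(3, 2))
Add(Function('G')(-7), Mul(-1, Mul(-28338, Pow(21481, -1)))) = Add(Pow(-7, Rational(3, 2)), Mul(-1, Mul(-28338, Pow(21481, -1)))) = Add(Mul(-7, I, Pow(7, Rational(1, 2))), Mul(-1, Mul(-28338, Rational(1, 21481)))) = Add(Mul(-7, I, Pow(7, Rational(1, 2))), Mul(-1, Rational(-28338, 21481))) = Add(Mul(-7, I, Pow(7, Rational(1, 2))), Rational(28338, 21481)) = Add(Rational(28338, 21481), Mul(-7, I, Pow(7, Rational(1, 2))))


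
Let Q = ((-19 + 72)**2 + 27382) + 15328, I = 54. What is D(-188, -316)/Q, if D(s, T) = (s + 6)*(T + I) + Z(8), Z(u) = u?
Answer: 47692/45519 ≈ 1.0477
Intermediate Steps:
D(s, T) = 8 + (6 + s)*(54 + T) (D(s, T) = (s + 6)*(T + 54) + 8 = (6 + s)*(54 + T) + 8 = 8 + (6 + s)*(54 + T))
Q = 45519 (Q = (53**2 + 27382) + 15328 = (2809 + 27382) + 15328 = 30191 + 15328 = 45519)
D(-188, -316)/Q = (332 + 6*(-316) + 54*(-188) - 316*(-188))/45519 = (332 - 1896 - 10152 + 59408)*(1/45519) = 47692*(1/45519) = 47692/45519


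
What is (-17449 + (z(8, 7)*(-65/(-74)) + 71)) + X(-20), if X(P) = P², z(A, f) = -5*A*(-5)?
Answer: -621686/37 ≈ -16802.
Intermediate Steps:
z(A, f) = 25*A
(-17449 + (z(8, 7)*(-65/(-74)) + 71)) + X(-20) = (-17449 + ((25*8)*(-65/(-74)) + 71)) + (-20)² = (-17449 + (200*(-65*(-1/74)) + 71)) + 400 = (-17449 + (200*(65/74) + 71)) + 400 = (-17449 + (6500/37 + 71)) + 400 = (-17449 + 9127/37) + 400 = -636486/37 + 400 = -621686/37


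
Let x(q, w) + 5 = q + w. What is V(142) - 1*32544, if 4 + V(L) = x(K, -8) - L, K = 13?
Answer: -32690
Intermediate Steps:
x(q, w) = -5 + q + w (x(q, w) = -5 + (q + w) = -5 + q + w)
V(L) = -4 - L (V(L) = -4 + ((-5 + 13 - 8) - L) = -4 + (0 - L) = -4 - L)
V(142) - 1*32544 = (-4 - 1*142) - 1*32544 = (-4 - 142) - 32544 = -146 - 32544 = -32690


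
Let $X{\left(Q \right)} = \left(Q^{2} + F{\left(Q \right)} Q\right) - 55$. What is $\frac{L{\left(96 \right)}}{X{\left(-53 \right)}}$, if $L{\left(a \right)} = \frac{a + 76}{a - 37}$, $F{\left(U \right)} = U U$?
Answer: $- \frac{172}{8621257} \approx -1.9951 \cdot 10^{-5}$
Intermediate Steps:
$F{\left(U \right)} = U^{2}$
$X{\left(Q \right)} = -55 + Q^{2} + Q^{3}$ ($X{\left(Q \right)} = \left(Q^{2} + Q^{2} Q\right) - 55 = \left(Q^{2} + Q^{3}\right) - 55 = -55 + Q^{2} + Q^{3}$)
$L{\left(a \right)} = \frac{76 + a}{-37 + a}$
$\frac{L{\left(96 \right)}}{X{\left(-53 \right)}} = \frac{\frac{1}{-37 + 96} \left(76 + 96\right)}{-55 + \left(-53\right)^{2} + \left(-53\right)^{3}} = \frac{\frac{1}{59} \cdot 172}{-55 + 2809 - 148877} = \frac{\frac{1}{59} \cdot 172}{-146123} = \frac{172}{59} \left(- \frac{1}{146123}\right) = - \frac{172}{8621257}$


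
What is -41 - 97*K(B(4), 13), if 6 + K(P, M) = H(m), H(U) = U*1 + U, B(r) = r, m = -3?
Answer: 1123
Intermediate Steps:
H(U) = 2*U (H(U) = U + U = 2*U)
K(P, M) = -12 (K(P, M) = -6 + 2*(-3) = -6 - 6 = -12)
-41 - 97*K(B(4), 13) = -41 - 97*(-12) = -41 + 1164 = 1123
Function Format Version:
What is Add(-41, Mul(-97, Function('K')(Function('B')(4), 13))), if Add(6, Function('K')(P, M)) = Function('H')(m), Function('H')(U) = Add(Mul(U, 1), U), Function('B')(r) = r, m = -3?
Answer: 1123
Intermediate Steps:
Function('H')(U) = Mul(2, U) (Function('H')(U) = Add(U, U) = Mul(2, U))
Function('K')(P, M) = -12 (Function('K')(P, M) = Add(-6, Mul(2, -3)) = Add(-6, -6) = -12)
Add(-41, Mul(-97, Function('K')(Function('B')(4), 13))) = Add(-41, Mul(-97, -12)) = Add(-41, 1164) = 1123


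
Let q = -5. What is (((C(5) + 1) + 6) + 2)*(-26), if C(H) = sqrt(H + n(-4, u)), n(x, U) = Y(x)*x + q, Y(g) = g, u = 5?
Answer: -338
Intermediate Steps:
n(x, U) = -5 + x**2 (n(x, U) = x*x - 5 = x**2 - 5 = -5 + x**2)
C(H) = sqrt(11 + H) (C(H) = sqrt(H + (-5 + (-4)**2)) = sqrt(H + (-5 + 16)) = sqrt(H + 11) = sqrt(11 + H))
(((C(5) + 1) + 6) + 2)*(-26) = (((sqrt(11 + 5) + 1) + 6) + 2)*(-26) = (((sqrt(16) + 1) + 6) + 2)*(-26) = (((4 + 1) + 6) + 2)*(-26) = ((5 + 6) + 2)*(-26) = (11 + 2)*(-26) = 13*(-26) = -338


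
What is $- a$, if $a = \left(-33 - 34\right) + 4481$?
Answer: $-4414$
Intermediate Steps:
$a = 4414$ ($a = \left(-33 - 34\right) + 4481 = -67 + 4481 = 4414$)
$- a = \left(-1\right) 4414 = -4414$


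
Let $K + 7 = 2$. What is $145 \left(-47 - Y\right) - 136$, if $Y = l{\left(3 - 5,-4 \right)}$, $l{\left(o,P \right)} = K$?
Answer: $-6226$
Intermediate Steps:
$K = -5$ ($K = -7 + 2 = -5$)
$l{\left(o,P \right)} = -5$
$Y = -5$
$145 \left(-47 - Y\right) - 136 = 145 \left(-47 - -5\right) - 136 = 145 \left(-47 + 5\right) - 136 = 145 \left(-42\right) - 136 = -6090 - 136 = -6226$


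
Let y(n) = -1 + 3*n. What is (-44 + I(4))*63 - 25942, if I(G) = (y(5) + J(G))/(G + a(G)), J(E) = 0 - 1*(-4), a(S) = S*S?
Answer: -286573/10 ≈ -28657.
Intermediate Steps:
a(S) = S²
J(E) = 4 (J(E) = 0 + 4 = 4)
I(G) = 18/(G + G²) (I(G) = ((-1 + 3*5) + 4)/(G + G²) = ((-1 + 15) + 4)/(G + G²) = (14 + 4)/(G + G²) = 18/(G + G²))
(-44 + I(4))*63 - 25942 = (-44 + 18/(4*(1 + 4)))*63 - 25942 = (-44 + 18*(¼)/5)*63 - 25942 = (-44 + 18*(¼)*(⅕))*63 - 25942 = (-44 + 9/10)*63 - 25942 = -431/10*63 - 25942 = -27153/10 - 25942 = -286573/10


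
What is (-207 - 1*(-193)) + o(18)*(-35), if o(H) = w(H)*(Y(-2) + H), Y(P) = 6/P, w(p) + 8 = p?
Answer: -5264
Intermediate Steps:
w(p) = -8 + p
o(H) = (-8 + H)*(-3 + H) (o(H) = (-8 + H)*(6/(-2) + H) = (-8 + H)*(6*(-½) + H) = (-8 + H)*(-3 + H))
(-207 - 1*(-193)) + o(18)*(-35) = (-207 - 1*(-193)) + ((-8 + 18)*(-3 + 18))*(-35) = (-207 + 193) + (10*15)*(-35) = -14 + 150*(-35) = -14 - 5250 = -5264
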